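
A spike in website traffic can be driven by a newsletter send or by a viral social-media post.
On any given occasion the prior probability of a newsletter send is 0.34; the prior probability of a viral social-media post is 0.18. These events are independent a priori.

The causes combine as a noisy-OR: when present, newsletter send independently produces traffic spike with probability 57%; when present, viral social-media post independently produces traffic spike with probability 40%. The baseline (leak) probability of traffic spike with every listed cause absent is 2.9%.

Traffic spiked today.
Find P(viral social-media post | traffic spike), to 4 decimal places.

P(viral social-media post | traffic spike) ≈ 0.3490

Under noisy-OR, P(traffic spike | causes) = 1 − (1−0.029)·∏(1−qᵢ) over the active causes.
P(traffic spike) = 0.029×0.66×0.82 + 0.4174×0.66×0.18 + 0.58247×0.34×0.82 + 0.749482×0.34×0.18 = 0.015695 + 0.049587 + 0.162393 + 0.045868 = 0.273543
Of this, 0.095455 comes from 0.049587 + 0.045868 (the viral social-media post=true cases).
Hence the posterior is 0.095455/0.273543 ≈ 0.3490.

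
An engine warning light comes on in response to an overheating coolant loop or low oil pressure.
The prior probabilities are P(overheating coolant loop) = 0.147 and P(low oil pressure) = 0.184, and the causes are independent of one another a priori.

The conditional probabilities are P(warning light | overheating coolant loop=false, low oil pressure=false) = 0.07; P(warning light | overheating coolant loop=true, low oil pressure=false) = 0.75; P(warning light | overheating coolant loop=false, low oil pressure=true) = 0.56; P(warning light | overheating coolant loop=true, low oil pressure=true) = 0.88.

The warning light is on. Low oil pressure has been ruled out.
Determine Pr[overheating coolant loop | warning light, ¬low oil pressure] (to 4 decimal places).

Pr[overheating coolant loop | warning light, ¬low oil pressure] ≈ 0.6487

P(warning light | ¬low oil pressure) = 0.07·0.853 + 0.75·0.147 = 0.059710 + 0.110250 = 0.169960
Of this, 0.110250 comes from 0.75·0.147 (the overheating coolant loop=true cases).
P(overheating coolant loop | warning light, ¬low oil pressure) = 0.110250 / 0.169960 ≈ 0.6487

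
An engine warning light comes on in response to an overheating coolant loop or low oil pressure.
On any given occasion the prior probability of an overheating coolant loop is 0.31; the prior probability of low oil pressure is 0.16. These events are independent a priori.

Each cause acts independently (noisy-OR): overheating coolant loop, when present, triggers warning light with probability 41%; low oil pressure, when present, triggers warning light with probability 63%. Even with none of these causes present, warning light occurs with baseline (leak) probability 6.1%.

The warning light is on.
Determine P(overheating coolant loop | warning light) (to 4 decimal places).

P(overheating coolant loop | warning light) ≈ 0.5916

Under noisy-OR, P(warning light | causes) = 1 − (1−0.061)·∏(1−qᵢ) over the active causes.
Enumerate the 4 (overheating coolant loop, low oil pressure) configurations and weight by the priors:
  P(warning light) = 0.061*0.69*0.84 + 0.65257*0.69*0.16 + 0.44599*0.31*0.84 + 0.795016*0.31*0.16
        = 0.035356 + 0.072044 + 0.116136 + 0.039433 = 0.262969
Keeping only the overheating coolant loop-present terms gives 0.155569, so
  P(overheating coolant loop | warning light) = 0.155569 / 0.262969 ≈ 0.5916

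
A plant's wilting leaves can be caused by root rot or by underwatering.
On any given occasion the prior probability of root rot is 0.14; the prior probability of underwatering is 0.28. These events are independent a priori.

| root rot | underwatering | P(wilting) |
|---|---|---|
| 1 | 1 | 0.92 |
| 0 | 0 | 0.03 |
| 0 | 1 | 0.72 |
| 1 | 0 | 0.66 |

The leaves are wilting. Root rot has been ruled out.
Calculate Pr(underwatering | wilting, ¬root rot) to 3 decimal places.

For the numerator, keep only underwatering=true terms: 0.72·0.28 = 0.201600
The normalizing constant is 0.03·0.72 + 0.72·0.28 = 0.223200
P(underwatering | wilting, ¬root rot) = 0.201600/0.223200 ≈ 0.903

Pr(underwatering | wilting, ¬root rot) ≈ 0.903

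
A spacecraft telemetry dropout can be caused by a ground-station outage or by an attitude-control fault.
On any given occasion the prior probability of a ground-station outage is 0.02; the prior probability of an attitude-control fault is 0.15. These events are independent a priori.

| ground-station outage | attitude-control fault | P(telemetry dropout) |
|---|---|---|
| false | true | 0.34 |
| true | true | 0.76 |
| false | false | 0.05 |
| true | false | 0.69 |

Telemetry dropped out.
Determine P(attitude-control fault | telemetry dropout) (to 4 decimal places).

P(attitude-control fault | telemetry dropout) ≈ 0.4947

Numerator (weight on configurations with attitude-control fault): 0.049980 + 0.002280 = 0.052260
The normalizing constant is 0.05·0.98·0.85 + 0.34·0.98·0.15 + 0.69·0.02·0.85 + 0.76·0.02·0.15 = 0.105640
Posterior = 0.052260 / 0.105640 ≈ 0.4947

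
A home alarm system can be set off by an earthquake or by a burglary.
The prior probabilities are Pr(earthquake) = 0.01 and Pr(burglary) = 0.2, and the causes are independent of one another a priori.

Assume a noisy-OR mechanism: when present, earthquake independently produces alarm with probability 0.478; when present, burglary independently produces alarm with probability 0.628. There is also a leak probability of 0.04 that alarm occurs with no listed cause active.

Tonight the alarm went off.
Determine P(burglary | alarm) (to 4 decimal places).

Under noisy-OR, P(alarm | causes) = 1 − (1−0.04)·∏(1−qᵢ) over the active causes.
Sum P(alarm|·) weighted by the priors over the 4 (earthquake, burglary) configurations:
  P(alarm) = 0.04*0.99*0.8 + 0.64288*0.99*0.2 + 0.49888*0.01*0.8 + 0.813583*0.01*0.2
        = 0.031680 + 0.127290 + 0.003991 + 0.001627 = 0.164588
Configurations with burglary contribute 0.128917, so
  P(burglary | alarm) = 0.128917 / 0.164588 ≈ 0.7833

P(burglary | alarm) ≈ 0.7833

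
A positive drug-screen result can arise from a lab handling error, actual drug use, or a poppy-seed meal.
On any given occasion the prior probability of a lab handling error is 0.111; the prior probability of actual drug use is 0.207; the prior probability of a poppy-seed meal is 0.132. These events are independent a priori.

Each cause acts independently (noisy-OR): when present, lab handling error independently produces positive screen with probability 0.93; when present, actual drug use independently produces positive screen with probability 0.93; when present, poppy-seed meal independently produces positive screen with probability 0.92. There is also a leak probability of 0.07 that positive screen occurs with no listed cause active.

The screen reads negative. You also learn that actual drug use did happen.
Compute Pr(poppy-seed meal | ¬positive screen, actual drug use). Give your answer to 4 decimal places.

Under noisy-OR, P(positive screen | causes) = 1 − (1−0.07)·∏(1−qᵢ) over the active causes.
P(¬positive screen | actual drug use) = 0.0651*0.889*0.868 + 0.005208*0.889*0.132 + 0.004557*0.111*0.868 + 0.000365*0.111*0.132 = 0.050235 + 0.000611 + 0.000439 + 0.000005 = 0.051290
Of this, 0.000616 comes from 0.000611 + 0.000005 (the poppy-seed meal=true cases).
Hence the posterior is 0.000616/0.051290 ≈ 0.0120.

Pr(poppy-seed meal | ¬positive screen, actual drug use) ≈ 0.0120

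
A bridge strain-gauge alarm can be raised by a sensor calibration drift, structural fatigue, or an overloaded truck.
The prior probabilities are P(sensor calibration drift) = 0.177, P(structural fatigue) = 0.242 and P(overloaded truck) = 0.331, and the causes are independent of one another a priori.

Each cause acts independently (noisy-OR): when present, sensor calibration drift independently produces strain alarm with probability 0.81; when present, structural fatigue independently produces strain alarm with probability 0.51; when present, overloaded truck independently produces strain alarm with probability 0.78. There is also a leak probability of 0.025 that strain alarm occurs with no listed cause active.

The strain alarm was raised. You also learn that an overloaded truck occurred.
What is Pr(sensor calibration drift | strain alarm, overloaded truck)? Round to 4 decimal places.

Under noisy-OR, P(strain alarm | causes) = 1 − (1−0.025)·∏(1−qᵢ) over the active causes.
Sum P(strain alarm|·) weighted by the priors over the 4 (sensor calibration drift, structural fatigue) configurations:
  P(strain alarm | overloaded truck) = 0.7855*0.823*0.758 + 0.894895*0.823*0.242 + 0.959245*0.177*0.758 + 0.98003*0.177*0.242
        = 0.490022 + 0.178233 + 0.128698 + 0.041979 = 0.838932
Keeping only the sensor calibration drift-present terms gives 0.170677, so
  P(sensor calibration drift | strain alarm, overloaded truck) = 0.170677 / 0.838932 ≈ 0.2034

Pr(sensor calibration drift | strain alarm, overloaded truck) ≈ 0.2034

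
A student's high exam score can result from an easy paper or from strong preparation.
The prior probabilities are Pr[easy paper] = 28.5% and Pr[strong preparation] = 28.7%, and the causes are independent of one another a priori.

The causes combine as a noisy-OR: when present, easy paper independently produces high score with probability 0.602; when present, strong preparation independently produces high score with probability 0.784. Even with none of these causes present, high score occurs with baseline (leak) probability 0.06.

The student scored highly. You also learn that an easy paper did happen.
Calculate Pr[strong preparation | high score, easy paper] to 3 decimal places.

Under noisy-OR, P(high score | causes) = 1 − (1−0.06)·∏(1−qᵢ) over the active causes.
Enumerate both values of strong preparation and weight by the priors:
  P(high score | easy paper) = 0.62588·0.713 + 0.91919·0.287
        = 0.446252 + 0.263808 = 0.710060
The terms with strong preparation present sum to 0.263808, so
  P(strong preparation | high score, easy paper) = 0.263808 / 0.710060 ≈ 0.372

Pr[strong preparation | high score, easy paper] ≈ 0.372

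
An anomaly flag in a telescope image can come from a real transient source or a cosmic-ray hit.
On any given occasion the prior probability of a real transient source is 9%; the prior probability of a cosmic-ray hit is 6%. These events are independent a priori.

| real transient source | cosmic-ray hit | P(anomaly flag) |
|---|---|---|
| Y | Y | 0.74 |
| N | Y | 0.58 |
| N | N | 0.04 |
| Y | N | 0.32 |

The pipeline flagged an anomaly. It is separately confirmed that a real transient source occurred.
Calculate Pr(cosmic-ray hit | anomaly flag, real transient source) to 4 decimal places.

Pr(cosmic-ray hit | anomaly flag, real transient source) ≈ 0.1286

Weight on cosmic-ray hit=true, given the evidence: 0.74*0.06 = 0.044400
Normalizer over all consistent configurations: 0.32*0.94 + 0.74*0.06 = 0.345200
Posterior = 0.044400 / 0.345200 ≈ 0.1286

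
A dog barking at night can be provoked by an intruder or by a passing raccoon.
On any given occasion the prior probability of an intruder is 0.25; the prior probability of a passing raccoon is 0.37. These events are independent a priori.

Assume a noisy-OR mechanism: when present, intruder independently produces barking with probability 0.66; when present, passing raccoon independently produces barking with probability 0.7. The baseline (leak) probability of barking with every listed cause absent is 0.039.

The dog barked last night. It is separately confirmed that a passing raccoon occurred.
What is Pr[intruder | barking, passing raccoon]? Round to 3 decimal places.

Under noisy-OR, P(barking | causes) = 1 − (1−0.039)·∏(1−qᵢ) over the active causes.
Sum P(barking|·) weighted by the priors over both values of intruder:
  P(barking | passing raccoon) = 0.7117·0.75 + 0.901978·0.25
        = 0.533775 + 0.225494 = 0.759269
Configurations with intruder contribute 0.225494, so
  P(intruder | barking, passing raccoon) = 0.225494 / 0.759269 ≈ 0.297

Pr[intruder | barking, passing raccoon] ≈ 0.297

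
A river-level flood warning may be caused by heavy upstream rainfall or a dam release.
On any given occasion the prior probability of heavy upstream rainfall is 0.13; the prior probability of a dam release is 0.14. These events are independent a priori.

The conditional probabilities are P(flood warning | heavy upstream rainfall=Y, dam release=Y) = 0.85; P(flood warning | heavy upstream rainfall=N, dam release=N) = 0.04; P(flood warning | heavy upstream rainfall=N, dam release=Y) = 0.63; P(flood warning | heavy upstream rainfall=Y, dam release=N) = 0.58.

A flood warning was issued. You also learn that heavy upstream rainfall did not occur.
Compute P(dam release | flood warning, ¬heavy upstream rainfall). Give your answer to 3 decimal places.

Numerator (weight on configurations with dam release): 0.63*0.14 = 0.088200
Denominator P(flood warning | ¬heavy upstream rainfall): 0.04*0.86 + 0.63*0.14 = 0.122600
Posterior = 0.088200 / 0.122600 ≈ 0.719

P(dam release | flood warning, ¬heavy upstream rainfall) ≈ 0.719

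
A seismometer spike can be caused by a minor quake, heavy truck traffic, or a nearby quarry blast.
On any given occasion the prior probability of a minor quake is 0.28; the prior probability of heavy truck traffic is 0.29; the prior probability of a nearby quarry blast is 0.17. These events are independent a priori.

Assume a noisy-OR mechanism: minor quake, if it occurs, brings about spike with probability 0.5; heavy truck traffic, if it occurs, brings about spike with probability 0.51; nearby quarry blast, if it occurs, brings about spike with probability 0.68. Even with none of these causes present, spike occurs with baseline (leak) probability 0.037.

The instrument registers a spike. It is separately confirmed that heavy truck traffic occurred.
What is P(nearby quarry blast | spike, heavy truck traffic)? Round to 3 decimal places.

P(nearby quarry blast | spike, heavy truck traffic) ≈ 0.231

Under noisy-OR, P(spike | causes) = 1 − (1−0.037)·∏(1−qᵢ) over the active causes.
Sum P(spike|·) weighted by the priors over the 4 (minor quake, nearby quarry blast) configurations:
  P(spike | heavy truck traffic) = 0.52813·0.72·0.83 + 0.849002·0.72·0.17 + 0.764065·0.28·0.83 + 0.924501·0.28·0.17
        = 0.315610 + 0.103918 + 0.177569 + 0.044006 = 0.641103
Configurations with nearby quarry blast contribute 0.147924, so
  P(nearby quarry blast | spike, heavy truck traffic) = 0.147924 / 0.641103 ≈ 0.231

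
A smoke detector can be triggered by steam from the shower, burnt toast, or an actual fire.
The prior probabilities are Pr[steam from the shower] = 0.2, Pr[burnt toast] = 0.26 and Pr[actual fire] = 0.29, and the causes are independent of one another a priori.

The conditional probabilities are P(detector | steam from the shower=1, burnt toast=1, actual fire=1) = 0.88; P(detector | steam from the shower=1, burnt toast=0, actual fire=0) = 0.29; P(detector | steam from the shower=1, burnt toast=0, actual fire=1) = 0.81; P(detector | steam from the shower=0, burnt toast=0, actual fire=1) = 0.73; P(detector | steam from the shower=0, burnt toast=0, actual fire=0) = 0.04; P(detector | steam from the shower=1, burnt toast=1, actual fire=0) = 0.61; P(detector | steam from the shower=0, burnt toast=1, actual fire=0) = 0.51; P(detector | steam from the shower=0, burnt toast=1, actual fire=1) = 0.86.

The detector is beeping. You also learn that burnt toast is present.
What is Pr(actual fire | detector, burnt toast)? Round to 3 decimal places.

For the numerator, keep only actual fire=true terms: 0.199520 + 0.051040 = 0.250560
The normalizing constant is 0.51·0.8·0.71 + 0.86·0.8·0.29 + 0.61·0.2·0.71 + 0.88·0.2·0.29 = 0.626860
P(actual fire | detector, burnt toast) = 0.250560/0.626860 ≈ 0.400

Pr(actual fire | detector, burnt toast) ≈ 0.400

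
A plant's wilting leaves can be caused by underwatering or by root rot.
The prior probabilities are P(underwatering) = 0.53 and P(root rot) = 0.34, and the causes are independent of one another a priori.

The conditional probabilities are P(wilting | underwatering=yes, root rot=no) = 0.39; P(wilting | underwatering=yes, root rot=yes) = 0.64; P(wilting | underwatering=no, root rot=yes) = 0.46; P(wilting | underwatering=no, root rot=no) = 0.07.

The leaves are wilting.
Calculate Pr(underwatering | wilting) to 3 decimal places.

Pr(underwatering | wilting) ≈ 0.726

For the numerator, keep only underwatering=true terms: 0.136422 + 0.115328 = 0.251750
Denominator P(wilting): 0.07·0.47·0.66 + 0.46·0.47·0.34 + 0.39·0.53·0.66 + 0.64·0.53·0.34 = 0.346972
P(underwatering | wilting) = 0.251750/0.346972 ≈ 0.726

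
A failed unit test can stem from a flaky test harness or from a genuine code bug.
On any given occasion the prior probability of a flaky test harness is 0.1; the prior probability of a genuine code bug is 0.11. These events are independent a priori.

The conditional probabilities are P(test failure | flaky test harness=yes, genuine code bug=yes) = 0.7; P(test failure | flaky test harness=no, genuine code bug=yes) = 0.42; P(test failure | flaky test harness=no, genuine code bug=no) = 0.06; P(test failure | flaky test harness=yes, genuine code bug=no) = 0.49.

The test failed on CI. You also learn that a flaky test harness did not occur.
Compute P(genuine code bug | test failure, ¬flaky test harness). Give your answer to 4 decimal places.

P(genuine code bug | test failure, ¬flaky test harness) ≈ 0.4639

Weight on genuine code bug=true, given the evidence: 0.42*0.11 = 0.046200
Denominator P(test failure | ¬flaky test harness): 0.06*0.89 + 0.42*0.11 = 0.099600
Posterior = 0.046200 / 0.099600 ≈ 0.4639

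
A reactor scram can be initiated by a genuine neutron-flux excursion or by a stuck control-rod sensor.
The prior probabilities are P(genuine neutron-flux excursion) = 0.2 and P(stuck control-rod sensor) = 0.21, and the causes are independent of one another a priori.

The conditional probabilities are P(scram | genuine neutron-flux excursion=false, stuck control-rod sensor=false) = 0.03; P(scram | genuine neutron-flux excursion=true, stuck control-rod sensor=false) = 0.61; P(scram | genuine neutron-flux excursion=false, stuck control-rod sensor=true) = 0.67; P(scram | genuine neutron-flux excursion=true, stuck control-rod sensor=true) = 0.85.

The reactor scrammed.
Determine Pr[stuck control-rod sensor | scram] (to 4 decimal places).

Pr[stuck control-rod sensor | scram] ≈ 0.5624

Weight on stuck control-rod sensor=true, given the evidence: 0.112560 + 0.035700 = 0.148260
Normalizer over all consistent configurations: 0.03·0.8·0.79 + 0.67·0.8·0.21 + 0.61·0.2·0.79 + 0.85·0.2·0.21 = 0.263600
P(stuck control-rod sensor | scram) = 0.148260/0.263600 ≈ 0.5624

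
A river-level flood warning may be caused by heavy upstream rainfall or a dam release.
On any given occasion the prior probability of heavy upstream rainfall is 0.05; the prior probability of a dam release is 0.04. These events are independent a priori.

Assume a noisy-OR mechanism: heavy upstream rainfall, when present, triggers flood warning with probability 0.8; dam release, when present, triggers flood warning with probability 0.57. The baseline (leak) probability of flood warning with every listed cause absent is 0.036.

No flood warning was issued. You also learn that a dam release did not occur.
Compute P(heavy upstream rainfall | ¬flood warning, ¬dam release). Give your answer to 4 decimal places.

P(heavy upstream rainfall | ¬flood warning, ¬dam release) ≈ 0.0104

Under noisy-OR, P(flood warning | causes) = 1 − (1−0.036)·∏(1−qᵢ) over the active causes.
Numerator (weight on configurations with heavy upstream rainfall): 0.1928*0.05 = 0.009640
Normalizer over all consistent configurations: 0.964*0.95 + 0.1928*0.05 = 0.925440
P(heavy upstream rainfall | ¬flood warning, ¬dam release) = 0.009640/0.925440 ≈ 0.0104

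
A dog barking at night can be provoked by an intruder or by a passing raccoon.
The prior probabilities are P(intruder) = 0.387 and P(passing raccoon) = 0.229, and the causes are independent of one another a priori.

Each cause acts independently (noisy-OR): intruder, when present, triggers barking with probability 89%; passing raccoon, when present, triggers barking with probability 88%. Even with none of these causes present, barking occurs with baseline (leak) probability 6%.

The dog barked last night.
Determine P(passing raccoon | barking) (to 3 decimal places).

P(passing raccoon | barking) ≈ 0.417

Under noisy-OR, P(barking | causes) = 1 − (1−0.06)·∏(1−qᵢ) over the active causes.
Weight on passing raccoon=true, given the evidence: 0.124542 + 0.087523 = 0.212065
Normalizer over all consistent configurations: 0.06*0.613*0.771 + 0.8872*0.613*0.229 + 0.8966*0.387*0.771 + 0.987592*0.387*0.229 = 0.507947
P(passing raccoon | barking) = 0.212065/0.507947 ≈ 0.417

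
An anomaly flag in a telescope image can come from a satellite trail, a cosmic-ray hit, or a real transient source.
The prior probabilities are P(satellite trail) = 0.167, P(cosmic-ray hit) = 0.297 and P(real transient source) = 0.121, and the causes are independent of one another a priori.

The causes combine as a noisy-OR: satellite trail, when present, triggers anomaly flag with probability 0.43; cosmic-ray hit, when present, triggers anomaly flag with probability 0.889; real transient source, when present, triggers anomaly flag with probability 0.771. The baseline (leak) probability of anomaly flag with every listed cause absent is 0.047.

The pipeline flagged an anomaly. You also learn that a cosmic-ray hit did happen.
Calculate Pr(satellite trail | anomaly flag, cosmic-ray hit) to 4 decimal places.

Under noisy-OR, P(anomaly flag | causes) = 1 − (1−0.047)·∏(1−qᵢ) over the active causes.
P(anomaly flag | cosmic-ray hit) = 0.894217×0.833×0.879 + 0.975776×0.833×0.121 + 0.939704×0.167×0.879 + 0.986192×0.167×0.121 = 0.654752 + 0.098351 + 0.137942 + 0.019928 = 0.910973
The satellite trail-present share is 0.137942 + 0.019928 = 0.157870.
P(satellite trail | anomaly flag, cosmic-ray hit) = 0.157870 / 0.910973 ≈ 0.1733

Pr(satellite trail | anomaly flag, cosmic-ray hit) ≈ 0.1733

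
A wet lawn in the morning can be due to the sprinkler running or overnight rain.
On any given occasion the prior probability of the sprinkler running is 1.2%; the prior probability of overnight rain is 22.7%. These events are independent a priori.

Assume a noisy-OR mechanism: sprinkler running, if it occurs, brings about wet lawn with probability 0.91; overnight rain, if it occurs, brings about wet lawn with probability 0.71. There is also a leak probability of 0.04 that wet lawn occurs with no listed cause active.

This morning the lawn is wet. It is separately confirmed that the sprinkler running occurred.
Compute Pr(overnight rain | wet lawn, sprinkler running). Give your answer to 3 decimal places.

Under noisy-OR, P(wet lawn | causes) = 1 − (1−0.04)·∏(1−qᵢ) over the active causes.
Numerator (weight on configurations with overnight rain): 0.974944×0.227 = 0.221312
The normalizing constant is 0.9136×0.773 + 0.974944×0.227 = 0.927525
Posterior = 0.221312 / 0.927525 ≈ 0.239

Pr(overnight rain | wet lawn, sprinkler running) ≈ 0.239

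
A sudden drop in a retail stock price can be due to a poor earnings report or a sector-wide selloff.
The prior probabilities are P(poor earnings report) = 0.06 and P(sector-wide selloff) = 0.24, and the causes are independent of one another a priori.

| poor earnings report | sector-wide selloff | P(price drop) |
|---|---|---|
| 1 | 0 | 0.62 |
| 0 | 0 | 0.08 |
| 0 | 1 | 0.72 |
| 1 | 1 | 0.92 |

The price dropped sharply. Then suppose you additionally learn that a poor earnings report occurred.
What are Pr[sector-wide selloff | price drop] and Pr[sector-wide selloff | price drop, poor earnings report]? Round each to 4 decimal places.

Pr[sector-wide selloff | price drop] ≈ 0.6728; Pr[sector-wide selloff | price drop, poor earnings report] ≈ 0.3191

Weight on sector-wide selloff=true, given the evidence: 0.162432 + 0.013248 = 0.175680
The normalizing constant is 0.08×0.94×0.76 + 0.72×0.94×0.24 + 0.62×0.06×0.76 + 0.92×0.06×0.24 = 0.261104
P(sector-wide selloff | price drop) = 0.175680/0.261104 ≈ 0.6728

With the extra evidence:
P(price drop | poor earnings report) = 0.62*0.76 + 0.92*0.24 = 0.471200 + 0.220800 = 0.692000
Restricting to configurations with sector-wide selloff present: 0.92*0.24 = 0.220800.
So P(sector-wide selloff | price drop, poor earnings report) = 0.220800/0.692000 ≈ 0.3191.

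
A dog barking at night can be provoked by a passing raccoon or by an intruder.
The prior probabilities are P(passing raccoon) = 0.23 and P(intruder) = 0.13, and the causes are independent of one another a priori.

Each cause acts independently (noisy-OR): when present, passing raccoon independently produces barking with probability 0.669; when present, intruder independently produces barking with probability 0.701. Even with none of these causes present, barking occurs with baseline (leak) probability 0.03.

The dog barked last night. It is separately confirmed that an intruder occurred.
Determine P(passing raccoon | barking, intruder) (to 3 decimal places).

P(passing raccoon | barking, intruder) ≈ 0.276

Under noisy-OR, P(barking | causes) = 1 − (1−0.03)·∏(1−qᵢ) over the active causes.
Enumerate both values of passing raccoon and weight by the priors:
  P(barking | intruder) = 0.70997*0.77 + 0.904*0.23
        = 0.546677 + 0.207920 = 0.754597
The terms with passing raccoon present sum to 0.207920, so
  P(passing raccoon | barking, intruder) = 0.207920 / 0.754597 ≈ 0.276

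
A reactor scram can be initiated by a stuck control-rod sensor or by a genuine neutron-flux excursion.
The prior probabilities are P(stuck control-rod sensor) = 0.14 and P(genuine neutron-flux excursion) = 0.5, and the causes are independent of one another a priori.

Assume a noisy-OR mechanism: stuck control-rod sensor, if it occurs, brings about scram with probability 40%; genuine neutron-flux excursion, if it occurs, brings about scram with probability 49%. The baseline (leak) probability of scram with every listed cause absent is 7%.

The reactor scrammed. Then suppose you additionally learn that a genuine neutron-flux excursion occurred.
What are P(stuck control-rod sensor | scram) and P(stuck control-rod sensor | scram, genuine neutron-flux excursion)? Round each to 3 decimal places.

Under noisy-OR, P(scram | causes) = 1 − (1−0.07)·∏(1−qᵢ) over the active causes.
P(scram) = 0.07×0.86×0.5 + 0.5257×0.86×0.5 + 0.442×0.14×0.5 + 0.71542×0.14×0.5 = 0.030100 + 0.226051 + 0.030940 + 0.050079 = 0.337170
Of this, 0.081019 comes from 0.030940 + 0.050079 (the stuck control-rod sensor=true cases).
P(stuck control-rod sensor | scram) = 0.081019 / 0.337170 ≈ 0.240

Now condition on the additional information:
Sum P(scram|·) weighted by the priors over both values of stuck control-rod sensor:
  P(scram | genuine neutron-flux excursion) = 0.5257*0.86 + 0.71542*0.14
        = 0.452102 + 0.100159 = 0.552261
Configurations with stuck control-rod sensor contribute 0.100159, so
  P(stuck control-rod sensor | scram, genuine neutron-flux excursion) = 0.100159 / 0.552261 ≈ 0.181

P(stuck control-rod sensor | scram) ≈ 0.240; P(stuck control-rod sensor | scram, genuine neutron-flux excursion) ≈ 0.181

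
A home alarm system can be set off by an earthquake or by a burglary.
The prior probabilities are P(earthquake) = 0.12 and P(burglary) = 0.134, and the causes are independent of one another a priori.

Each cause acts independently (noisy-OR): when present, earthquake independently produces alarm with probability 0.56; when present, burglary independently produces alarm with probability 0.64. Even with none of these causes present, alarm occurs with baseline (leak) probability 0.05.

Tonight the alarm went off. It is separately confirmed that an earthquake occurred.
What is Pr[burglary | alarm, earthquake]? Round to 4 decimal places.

Under noisy-OR, P(alarm | causes) = 1 − (1−0.05)·∏(1−qᵢ) over the active causes.
Enumerate both values of burglary and weight by the priors:
  P(alarm | earthquake) = 0.582·0.866 + 0.84952·0.134
        = 0.504012 + 0.113836 = 0.617848
Keeping only the burglary-present terms gives 0.113836, so
  P(burglary | alarm, earthquake) = 0.113836 / 0.617848 ≈ 0.1842

Pr[burglary | alarm, earthquake] ≈ 0.1842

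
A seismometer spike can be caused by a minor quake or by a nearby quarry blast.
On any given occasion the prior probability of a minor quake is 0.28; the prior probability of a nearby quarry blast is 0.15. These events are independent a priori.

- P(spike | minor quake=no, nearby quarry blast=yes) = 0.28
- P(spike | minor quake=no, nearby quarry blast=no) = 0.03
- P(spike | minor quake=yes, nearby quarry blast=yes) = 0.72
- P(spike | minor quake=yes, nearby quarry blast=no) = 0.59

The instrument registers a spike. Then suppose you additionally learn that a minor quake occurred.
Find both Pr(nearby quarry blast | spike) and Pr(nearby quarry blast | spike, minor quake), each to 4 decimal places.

Pr(nearby quarry blast | spike) ≈ 0.2758; Pr(nearby quarry blast | spike, minor quake) ≈ 0.1772

P(spike) = 0.03×0.72×0.85 + 0.28×0.72×0.15 + 0.59×0.28×0.85 + 0.72×0.28×0.15 = 0.018360 + 0.030240 + 0.140420 + 0.030240 = 0.219260
Restricting to configurations with nearby quarry blast present: 0.030240 + 0.030240 = 0.060480.
So P(nearby quarry blast | spike) = 0.060480/0.219260 ≈ 0.2758.

Now condition on the additional information:
Numerator (weight on configurations with nearby quarry blast): 0.72*0.15 = 0.108000
The normalizing constant is 0.59*0.85 + 0.72*0.15 = 0.609500
Posterior = 0.108000 / 0.609500 ≈ 0.1772
Conditioning on minor quake lowers the posterior on nearby quarry blast: the classic explaining-away effect in a common-effect structure.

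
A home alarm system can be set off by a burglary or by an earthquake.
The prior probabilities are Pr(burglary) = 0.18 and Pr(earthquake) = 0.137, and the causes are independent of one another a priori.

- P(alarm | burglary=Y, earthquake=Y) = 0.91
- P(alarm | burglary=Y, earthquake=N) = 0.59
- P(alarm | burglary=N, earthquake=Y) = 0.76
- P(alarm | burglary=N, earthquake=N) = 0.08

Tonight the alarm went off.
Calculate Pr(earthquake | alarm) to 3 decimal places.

Pr(earthquake | alarm) ≈ 0.421

Enumerate the 4 (burglary, earthquake) configurations and weight by the priors:
  P(alarm) = 0.08×0.82×0.863 + 0.76×0.82×0.137 + 0.59×0.18×0.863 + 0.91×0.18×0.137
        = 0.056613 + 0.085378 + 0.091651 + 0.022441 = 0.256083
Configurations with earthquake contribute 0.107819, so
  P(earthquake | alarm) = 0.107819 / 0.256083 ≈ 0.421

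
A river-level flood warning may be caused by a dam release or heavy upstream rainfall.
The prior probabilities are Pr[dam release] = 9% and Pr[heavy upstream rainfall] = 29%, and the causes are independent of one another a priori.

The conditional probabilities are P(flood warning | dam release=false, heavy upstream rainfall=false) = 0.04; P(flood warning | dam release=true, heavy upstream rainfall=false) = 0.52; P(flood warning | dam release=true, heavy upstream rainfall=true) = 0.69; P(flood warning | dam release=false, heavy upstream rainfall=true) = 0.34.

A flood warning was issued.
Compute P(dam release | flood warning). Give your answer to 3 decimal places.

P(dam release | flood warning) ≈ 0.307

Enumerate the 4 (dam release, heavy upstream rainfall) configurations and weight by the priors:
  P(flood warning) = 0.04·0.91·0.71 + 0.34·0.91·0.29 + 0.52·0.09·0.71 + 0.69·0.09·0.29
        = 0.025844 + 0.089726 + 0.033228 + 0.018009 = 0.166807
Keeping only the dam release-present terms gives 0.051237, so
  P(dam release | flood warning) = 0.051237 / 0.166807 ≈ 0.307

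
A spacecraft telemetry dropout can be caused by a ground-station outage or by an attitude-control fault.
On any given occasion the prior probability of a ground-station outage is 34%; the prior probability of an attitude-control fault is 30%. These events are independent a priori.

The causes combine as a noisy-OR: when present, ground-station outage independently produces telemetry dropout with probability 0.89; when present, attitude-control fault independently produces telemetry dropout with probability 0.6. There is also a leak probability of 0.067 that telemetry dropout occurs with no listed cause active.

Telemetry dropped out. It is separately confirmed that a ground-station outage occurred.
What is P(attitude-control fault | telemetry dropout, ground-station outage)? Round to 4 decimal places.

P(attitude-control fault | telemetry dropout, ground-station outage) ≈ 0.3141

Under noisy-OR, P(telemetry dropout | causes) = 1 − (1−0.067)·∏(1−qᵢ) over the active causes.
For the numerator, keep only attitude-control fault=true terms: 0.958948*0.3 = 0.287684
Normalizer over all consistent configurations: 0.89737*0.7 + 0.958948*0.3 = 0.915843
P(attitude-control fault | telemetry dropout, ground-station outage) = 0.287684/0.915843 ≈ 0.3141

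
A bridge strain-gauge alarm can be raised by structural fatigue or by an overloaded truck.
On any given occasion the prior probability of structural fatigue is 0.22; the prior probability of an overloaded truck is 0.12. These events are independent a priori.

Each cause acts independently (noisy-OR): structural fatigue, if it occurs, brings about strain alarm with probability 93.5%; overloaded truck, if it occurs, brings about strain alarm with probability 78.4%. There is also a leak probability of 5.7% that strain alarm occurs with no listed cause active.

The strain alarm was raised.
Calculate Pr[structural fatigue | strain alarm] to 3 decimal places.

Under noisy-OR, P(strain alarm | causes) = 1 − (1−0.057)·∏(1−qᵢ) over the active causes.
Weight on structural fatigue=true, given the evidence: 0.181733 + 0.026050 = 0.207783
Normalizer over all consistent configurations: 0.057×0.78×0.88 + 0.796312×0.78×0.12 + 0.938705×0.22×0.88 + 0.98676×0.22×0.12 = 0.321443
Posterior = 0.207783 / 0.321443 ≈ 0.646

Pr[structural fatigue | strain alarm] ≈ 0.646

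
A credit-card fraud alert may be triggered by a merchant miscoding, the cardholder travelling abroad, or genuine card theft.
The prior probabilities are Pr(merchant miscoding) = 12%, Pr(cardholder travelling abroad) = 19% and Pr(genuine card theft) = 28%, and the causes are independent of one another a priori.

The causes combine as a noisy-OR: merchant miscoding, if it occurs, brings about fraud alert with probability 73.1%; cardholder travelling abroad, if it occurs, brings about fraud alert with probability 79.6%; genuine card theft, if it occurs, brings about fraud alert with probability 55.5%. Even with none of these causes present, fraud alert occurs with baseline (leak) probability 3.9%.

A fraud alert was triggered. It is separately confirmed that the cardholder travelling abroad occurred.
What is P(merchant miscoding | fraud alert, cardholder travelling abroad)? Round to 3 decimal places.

P(merchant miscoding | fraud alert, cardholder travelling abroad) ≈ 0.135

Under noisy-OR, P(fraud alert | causes) = 1 − (1−0.039)·∏(1−qᵢ) over the active causes.
P(fraud alert | cardholder travelling abroad) = 0.803956*0.88*0.72 + 0.91276*0.88*0.28 + 0.947264*0.12*0.72 + 0.976533*0.12*0.28 = 0.509387 + 0.224904 + 0.081844 + 0.032812 = 0.848947
Of this, 0.114656 comes from 0.081844 + 0.032812 (the merchant miscoding=true cases).
Hence the posterior is 0.114656/0.848947 ≈ 0.135.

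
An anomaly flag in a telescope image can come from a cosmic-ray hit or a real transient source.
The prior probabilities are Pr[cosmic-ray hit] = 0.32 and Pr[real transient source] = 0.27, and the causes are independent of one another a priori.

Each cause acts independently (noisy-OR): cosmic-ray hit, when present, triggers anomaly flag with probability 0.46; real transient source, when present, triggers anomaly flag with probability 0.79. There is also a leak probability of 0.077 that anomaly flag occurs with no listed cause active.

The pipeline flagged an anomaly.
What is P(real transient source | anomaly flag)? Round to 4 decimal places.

Under noisy-OR, P(anomaly flag | causes) = 1 − (1−0.077)·∏(1−qᵢ) over the active causes.
Numerator (weight on configurations with real transient source): 0.148013 + 0.077357 = 0.225370
Normalizer over all consistent configurations: 0.077×0.68×0.73 + 0.80617×0.68×0.27 + 0.50158×0.32×0.73 + 0.895332×0.32×0.27 = 0.380762
P(real transient source | anomaly flag) = 0.225370/0.380762 ≈ 0.5919

P(real transient source | anomaly flag) ≈ 0.5919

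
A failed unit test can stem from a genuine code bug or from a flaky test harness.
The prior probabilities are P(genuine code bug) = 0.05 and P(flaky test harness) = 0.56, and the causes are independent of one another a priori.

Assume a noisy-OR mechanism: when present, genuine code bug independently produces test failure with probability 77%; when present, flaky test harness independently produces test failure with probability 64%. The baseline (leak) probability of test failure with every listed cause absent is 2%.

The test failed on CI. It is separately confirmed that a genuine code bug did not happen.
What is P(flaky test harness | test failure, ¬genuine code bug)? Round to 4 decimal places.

P(flaky test harness | test failure, ¬genuine code bug) ≈ 0.9763

Under noisy-OR, P(test failure | causes) = 1 − (1−0.02)·∏(1−qᵢ) over the active causes.
Numerator (weight on configurations with flaky test harness): 0.6472*0.56 = 0.362432
Normalizer over all consistent configurations: 0.02*0.44 + 0.6472*0.56 = 0.371232
Posterior = 0.362432 / 0.371232 ≈ 0.9763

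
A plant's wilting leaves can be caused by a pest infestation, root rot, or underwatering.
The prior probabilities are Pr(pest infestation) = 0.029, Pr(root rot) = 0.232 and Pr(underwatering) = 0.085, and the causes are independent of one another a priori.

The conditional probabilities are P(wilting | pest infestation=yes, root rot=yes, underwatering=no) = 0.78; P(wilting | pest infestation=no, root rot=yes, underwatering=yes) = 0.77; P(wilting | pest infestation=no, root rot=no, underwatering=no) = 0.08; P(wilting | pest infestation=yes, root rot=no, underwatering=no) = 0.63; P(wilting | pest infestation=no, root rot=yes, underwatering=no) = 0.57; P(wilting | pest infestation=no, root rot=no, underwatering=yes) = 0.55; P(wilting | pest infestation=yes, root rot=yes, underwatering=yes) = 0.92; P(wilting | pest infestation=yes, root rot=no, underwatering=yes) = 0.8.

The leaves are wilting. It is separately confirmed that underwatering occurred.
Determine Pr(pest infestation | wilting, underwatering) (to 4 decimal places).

Pr(pest infestation | wilting, underwatering) ≈ 0.0395

For the numerator, keep only pest infestation=true terms: 0.017818 + 0.006190 = 0.024008
Denominator P(wilting | underwatering): 0.55×0.971×0.768 + 0.77×0.971×0.232 + 0.8×0.029×0.768 + 0.92×0.029×0.232 = 0.607617
Posterior = 0.024008 / 0.607617 ≈ 0.0395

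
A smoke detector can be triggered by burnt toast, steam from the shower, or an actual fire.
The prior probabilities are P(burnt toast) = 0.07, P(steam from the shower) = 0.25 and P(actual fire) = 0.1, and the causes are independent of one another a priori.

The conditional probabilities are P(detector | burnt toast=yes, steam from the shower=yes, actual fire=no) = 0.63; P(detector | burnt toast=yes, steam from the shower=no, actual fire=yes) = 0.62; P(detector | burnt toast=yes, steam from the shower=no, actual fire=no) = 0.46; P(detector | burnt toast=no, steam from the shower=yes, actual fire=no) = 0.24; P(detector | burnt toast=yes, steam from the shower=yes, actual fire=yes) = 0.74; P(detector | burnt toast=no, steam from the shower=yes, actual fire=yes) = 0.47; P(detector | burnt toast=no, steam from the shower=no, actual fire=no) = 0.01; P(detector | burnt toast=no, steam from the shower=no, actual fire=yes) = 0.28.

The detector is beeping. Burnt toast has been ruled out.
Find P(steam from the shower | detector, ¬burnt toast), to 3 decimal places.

For the numerator, keep only steam from the shower=true terms: 0.054000 + 0.011750 = 0.065750
Denominator P(detector | ¬burnt toast): 0.01·0.75·0.9 + 0.28·0.75·0.1 + 0.24·0.25·0.9 + 0.47·0.25·0.1 = 0.093500
Posterior = 0.065750 / 0.093500 ≈ 0.703

P(steam from the shower | detector, ¬burnt toast) ≈ 0.703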